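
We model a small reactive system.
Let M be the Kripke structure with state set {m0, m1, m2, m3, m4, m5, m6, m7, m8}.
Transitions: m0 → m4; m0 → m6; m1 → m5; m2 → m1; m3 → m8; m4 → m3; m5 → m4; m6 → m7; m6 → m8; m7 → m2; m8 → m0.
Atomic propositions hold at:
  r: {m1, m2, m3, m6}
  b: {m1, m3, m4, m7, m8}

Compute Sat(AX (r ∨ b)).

Sat(r ∨ b) = {m1, m2, m3, m4, m6, m7, m8}
Sat(AX (r ∨ b)) = {s : every successor in {m1, m2, m3, m4, m6, m7, m8}} = {m0, m2, m3, m4, m5, m6, m7}

{m0, m2, m3, m4, m5, m6, m7}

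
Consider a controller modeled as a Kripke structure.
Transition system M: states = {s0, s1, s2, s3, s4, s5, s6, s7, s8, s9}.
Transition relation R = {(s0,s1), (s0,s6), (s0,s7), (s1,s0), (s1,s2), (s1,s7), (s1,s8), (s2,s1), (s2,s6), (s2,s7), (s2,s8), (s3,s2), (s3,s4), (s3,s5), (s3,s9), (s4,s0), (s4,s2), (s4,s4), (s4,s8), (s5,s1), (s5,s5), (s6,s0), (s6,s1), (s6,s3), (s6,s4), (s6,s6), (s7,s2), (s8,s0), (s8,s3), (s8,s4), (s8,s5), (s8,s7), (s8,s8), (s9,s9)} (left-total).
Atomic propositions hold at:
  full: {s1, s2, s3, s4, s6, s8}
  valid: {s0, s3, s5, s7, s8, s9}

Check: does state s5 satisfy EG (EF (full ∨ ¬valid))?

Sat(¬valid) = {s1, s2, s4, s6}
Sat(full ∨ ¬valid) = {s1, s2, s3, s4, s6, s8}
EF (full ∨ ¬valid): least fixpoint, start Z0 = {s1, s2, s3, s4, s6, s8}, add states with some successor in Z. Z1 = {s0, s1, s2, s3, s4, s5, s6, s7, s8}; fixed.
Sat(EF (full ∨ ¬valid)) = {s0, s1, s2, s3, s4, s5, s6, s7, s8}
EG (EF (full ∨ ¬valid)): greatest fixpoint, start Z0 = {s0, s1, s2, s3, s4, s5, s6, s7, s8}, keep only states in Sat with some successor in Z. Already a fixed point.
Sat(EG (EF (full ∨ ¬valid))) = {s0, s1, s2, s3, s4, s5, s6, s7, s8}
s5 ∈ Sat(EG (EF (full ∨ ¬valid))) = {s0, s1, s2, s3, s4, s5, s6, s7, s8}, so the formula holds at s5.

Yes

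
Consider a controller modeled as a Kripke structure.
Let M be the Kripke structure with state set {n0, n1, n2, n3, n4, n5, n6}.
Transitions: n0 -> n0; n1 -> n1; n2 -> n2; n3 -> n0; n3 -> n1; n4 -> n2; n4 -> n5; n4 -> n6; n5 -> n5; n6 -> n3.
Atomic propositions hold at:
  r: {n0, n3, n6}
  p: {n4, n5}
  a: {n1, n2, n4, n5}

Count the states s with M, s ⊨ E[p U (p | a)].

Sat(p | a) = {n1, n2, n4, n5}
E[p U (p | a)]: least fixpoint, start Z0 = Sat((p | a)) = {n1, n2, n4, n5}, add states in Sat(p) with some successor in Z. Already a fixed point.
Sat(E[p U (p | a)]) = {n1, n2, n4, n5}
|Sat(E[p U (p | a)])| = |{n1, n2, n4, n5}| = 4.

4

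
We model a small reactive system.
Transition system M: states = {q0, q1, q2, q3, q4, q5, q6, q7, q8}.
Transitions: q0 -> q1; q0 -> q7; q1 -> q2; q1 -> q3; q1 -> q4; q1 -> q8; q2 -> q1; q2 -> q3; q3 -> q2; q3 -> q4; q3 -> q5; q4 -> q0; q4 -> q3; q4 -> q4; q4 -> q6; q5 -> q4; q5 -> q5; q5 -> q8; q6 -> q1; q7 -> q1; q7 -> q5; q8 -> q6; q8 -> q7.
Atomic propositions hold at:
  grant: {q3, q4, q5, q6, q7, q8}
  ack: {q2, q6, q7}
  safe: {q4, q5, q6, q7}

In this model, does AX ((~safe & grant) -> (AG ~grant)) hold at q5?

Sat(~safe) = {q0, q1, q2, q3, q8}
Sat(~safe & grant) = {q3, q8}
Sat(~grant) = {q0, q1, q2}
AG ~grant: greatest fixpoint, start Z0 = {q0, q1, q2}, keep only states in Sat with every successor in Z. Z1 = ∅; fixed.
Sat(AG ~grant) = ∅
Sat((~safe & grant) -> (AG ~grant)) = {q0, q1, q2, q4, q5, q6, q7}
Sat(AX ((~safe & grant) -> (AG ~grant))) = {s : every successor in {q0, q1, q2, q4, q5, q6, q7}} = {q0, q3, q6, q7, q8}
q5 ∉ Sat(AX ((~safe & grant) -> (AG ~grant))) = {q0, q3, q6, q7, q8}, so the formula does not hold at q5.

No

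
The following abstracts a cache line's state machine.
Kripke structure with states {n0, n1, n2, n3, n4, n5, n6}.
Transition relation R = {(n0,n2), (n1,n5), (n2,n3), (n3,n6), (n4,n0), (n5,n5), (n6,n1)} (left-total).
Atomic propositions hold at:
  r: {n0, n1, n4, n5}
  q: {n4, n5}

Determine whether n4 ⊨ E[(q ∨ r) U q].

Sat(q ∨ r) = {n0, n1, n4, n5}
E[(q ∨ r) U q]: least fixpoint, start Z0 = Sat(q) = {n4, n5}, add states in Sat(q ∨ r) with some successor in Z. Z1 = {n1, n4, n5}; fixed.
Sat(E[(q ∨ r) U q]) = {n1, n4, n5}
n4 ∈ Sat(E[(q ∨ r) U q]) = {n1, n4, n5}, so the formula holds at n4.

Yes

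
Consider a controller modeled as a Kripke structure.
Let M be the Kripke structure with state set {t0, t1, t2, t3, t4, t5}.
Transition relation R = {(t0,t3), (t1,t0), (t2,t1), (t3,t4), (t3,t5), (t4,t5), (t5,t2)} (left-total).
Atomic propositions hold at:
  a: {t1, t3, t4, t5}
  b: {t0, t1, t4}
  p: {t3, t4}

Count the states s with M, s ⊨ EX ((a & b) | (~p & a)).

Sat(a & b) = {t1, t4}
Sat(~p) = {t0, t1, t2, t5}
Sat(~p & a) = {t1, t5}
Sat((a & b) | (~p & a)) = {t1, t4, t5}
Sat(EX ((a & b) | (~p & a))) = {s : some successor in {t1, t4, t5}} = {t2, t3, t4}
|Sat(EX ((a & b) | (~p & a)))| = |{t2, t3, t4}| = 3.

3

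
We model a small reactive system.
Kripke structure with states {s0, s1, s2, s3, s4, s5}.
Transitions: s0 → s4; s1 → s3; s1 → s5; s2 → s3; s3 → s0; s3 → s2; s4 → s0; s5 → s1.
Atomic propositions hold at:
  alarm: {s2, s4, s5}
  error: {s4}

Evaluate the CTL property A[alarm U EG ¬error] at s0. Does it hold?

Sat(¬error) = {s0, s1, s2, s3, s5}
EG ¬error: greatest fixpoint, start Z0 = {s0, s1, s2, s3, s5}, keep only states in Sat with some successor in Z. Z1 = {s1, s2, s3, s5}; fixed.
Sat(EG ¬error) = {s1, s2, s3, s5}
A[alarm U EG ¬error]: least fixpoint, start Z0 = Sat(EG ¬error) = {s1, s2, s3, s5}, add states in Sat(alarm) with every successor in Z. Already a fixed point.
Sat(A[alarm U EG ¬error]) = {s1, s2, s3, s5}
s0 ∉ Sat(A[alarm U EG ¬error]) = {s1, s2, s3, s5}, so the formula does not hold at s0.

No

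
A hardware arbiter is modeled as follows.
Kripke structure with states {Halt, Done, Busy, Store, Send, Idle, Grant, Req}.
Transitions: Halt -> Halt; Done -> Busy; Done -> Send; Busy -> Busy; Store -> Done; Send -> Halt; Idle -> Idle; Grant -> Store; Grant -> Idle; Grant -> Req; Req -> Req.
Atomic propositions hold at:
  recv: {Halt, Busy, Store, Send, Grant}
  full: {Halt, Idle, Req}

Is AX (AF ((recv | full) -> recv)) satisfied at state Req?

No

Sat(recv | full) = {Halt, Busy, Store, Send, Idle, Grant, Req}
Sat((recv | full) -> recv) = {Halt, Done, Busy, Store, Send, Grant}
AF ((recv | full) -> recv): least fixpoint, start Z0 = {Halt, Done, Busy, Store, Send, Grant}, add states with every successor in Z. Already a fixed point.
Sat(AF ((recv | full) -> recv)) = {Halt, Done, Busy, Store, Send, Grant}
Sat(AX (AF ((recv | full) -> recv))) = {s : every successor in {Halt, Done, Busy, Store, Send, Grant}} = {Halt, Done, Busy, Store, Send}
Req ∉ Sat(AX (AF ((recv | full) -> recv))) = {Halt, Done, Busy, Store, Send}, so the formula does not hold at Req.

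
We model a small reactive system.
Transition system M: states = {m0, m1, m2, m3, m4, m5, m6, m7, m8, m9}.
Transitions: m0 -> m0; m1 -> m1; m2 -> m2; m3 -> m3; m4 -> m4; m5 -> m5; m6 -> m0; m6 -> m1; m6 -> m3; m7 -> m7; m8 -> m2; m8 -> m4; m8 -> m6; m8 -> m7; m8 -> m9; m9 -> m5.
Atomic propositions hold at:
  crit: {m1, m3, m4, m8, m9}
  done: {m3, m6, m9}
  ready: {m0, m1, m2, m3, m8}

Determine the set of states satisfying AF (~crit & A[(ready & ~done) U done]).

{m6}

Sat(~crit) = {m0, m2, m5, m6, m7}
Sat(~done) = {m0, m1, m2, m4, m5, m7, m8}
Sat(ready & ~done) = {m0, m1, m2, m8}
A[(ready & ~done) U done]: least fixpoint, start Z0 = Sat(done) = {m3, m6, m9}, add states in Sat(ready & ~done) with every successor in Z. Already a fixed point.
Sat(A[(ready & ~done) U done]) = {m3, m6, m9}
Sat(~crit & A[(ready & ~done) U done]) = {m6}
AF (~crit & A[(ready & ~done) U done]): least fixpoint, start Z0 = {m6}, add states with every successor in Z. Already a fixed point.
Sat(AF (~crit & A[(ready & ~done) U done])) = {m6}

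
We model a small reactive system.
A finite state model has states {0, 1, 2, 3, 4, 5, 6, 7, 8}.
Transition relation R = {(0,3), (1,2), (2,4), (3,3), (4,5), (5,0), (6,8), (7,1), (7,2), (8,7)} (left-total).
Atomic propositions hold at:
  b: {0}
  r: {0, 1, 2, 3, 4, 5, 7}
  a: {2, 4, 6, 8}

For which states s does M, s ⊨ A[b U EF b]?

{0, 1, 2, 4, 5, 6, 7, 8}

EF b: least fixpoint, start Z0 = {0}, add states with some successor in Z. Z1 = {0, 5}; Z2 = {0, 4, 5}; Z3 = {0, 2, 4, 5}; Z4 = {0, 1, 2, 4, 5, 7}; Z5 = {0, 1, 2, 4, 5, 7, 8}; Z6 = {0, 1, 2, 4, 5, 6, 7, 8}; fixed.
Sat(EF b) = {0, 1, 2, 4, 5, 6, 7, 8}
A[b U EF b]: least fixpoint, start Z0 = Sat(EF b) = {0, 1, 2, 4, 5, 6, 7, 8}, add states in Sat(b) with every successor in Z. Already a fixed point.
Sat(A[b U EF b]) = {0, 1, 2, 4, 5, 6, 7, 8}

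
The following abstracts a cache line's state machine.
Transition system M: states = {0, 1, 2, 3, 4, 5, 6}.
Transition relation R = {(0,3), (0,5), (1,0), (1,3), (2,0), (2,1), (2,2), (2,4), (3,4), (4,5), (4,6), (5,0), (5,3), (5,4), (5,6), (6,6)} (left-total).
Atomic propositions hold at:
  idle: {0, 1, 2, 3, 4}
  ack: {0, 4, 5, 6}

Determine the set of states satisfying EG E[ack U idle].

E[ack U idle]: least fixpoint, start Z0 = Sat(idle) = {0, 1, 2, 3, 4}, add states in Sat(ack) with some successor in Z. Z1 = {0, 1, 2, 3, 4, 5}; fixed.
Sat(E[ack U idle]) = {0, 1, 2, 3, 4, 5}
EG E[ack U idle]: greatest fixpoint, start Z0 = {0, 1, 2, 3, 4, 5}, keep only states in Sat with some successor in Z. Already a fixed point.
Sat(EG E[ack U idle]) = {0, 1, 2, 3, 4, 5}

{0, 1, 2, 3, 4, 5}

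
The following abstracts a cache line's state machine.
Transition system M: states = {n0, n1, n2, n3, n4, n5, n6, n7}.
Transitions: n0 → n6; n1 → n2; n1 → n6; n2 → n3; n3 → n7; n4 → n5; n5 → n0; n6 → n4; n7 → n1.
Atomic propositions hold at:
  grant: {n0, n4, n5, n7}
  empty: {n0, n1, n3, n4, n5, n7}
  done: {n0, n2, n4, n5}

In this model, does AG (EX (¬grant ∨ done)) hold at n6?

Yes

Sat(¬grant) = {n1, n2, n3, n6}
Sat(¬grant ∨ done) = {n0, n1, n2, n3, n4, n5, n6}
Sat(EX (¬grant ∨ done)) = {s : some successor in {n0, n1, n2, n3, n4, n5, n6}} = {n0, n1, n2, n4, n5, n6, n7}
AG (EX (¬grant ∨ done)): greatest fixpoint, start Z0 = {n0, n1, n2, n4, n5, n6, n7}, keep only states in Sat with every successor in Z. Z1 = {n0, n1, n4, n5, n6, n7}; Z2 = {n0, n4, n5, n6, n7}; Z3 = {n0, n4, n5, n6}; fixed.
Sat(AG (EX (¬grant ∨ done))) = {n0, n4, n5, n6}
n6 ∈ Sat(AG (EX (¬grant ∨ done))) = {n0, n4, n5, n6}, so the formula holds at n6.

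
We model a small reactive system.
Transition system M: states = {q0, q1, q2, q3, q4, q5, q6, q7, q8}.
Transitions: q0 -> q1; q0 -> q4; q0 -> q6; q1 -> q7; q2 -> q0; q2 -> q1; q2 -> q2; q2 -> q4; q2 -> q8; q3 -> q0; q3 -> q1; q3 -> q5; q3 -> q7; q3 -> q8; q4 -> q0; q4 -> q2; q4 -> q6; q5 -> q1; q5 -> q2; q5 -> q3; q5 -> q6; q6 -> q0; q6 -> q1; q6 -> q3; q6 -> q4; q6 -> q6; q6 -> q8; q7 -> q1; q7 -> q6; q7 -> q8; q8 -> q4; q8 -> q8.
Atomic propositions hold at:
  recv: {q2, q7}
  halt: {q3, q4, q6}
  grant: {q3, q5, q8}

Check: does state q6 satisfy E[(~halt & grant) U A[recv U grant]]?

Sat(~halt) = {q0, q1, q2, q5, q7, q8}
Sat(~halt & grant) = {q5, q8}
A[recv U grant]: least fixpoint, start Z0 = Sat(grant) = {q3, q5, q8}, add states in Sat(recv) with every successor in Z. Already a fixed point.
Sat(A[recv U grant]) = {q3, q5, q8}
E[(~halt & grant) U A[recv U grant]]: least fixpoint, start Z0 = Sat(A[recv U grant]) = {q3, q5, q8}, add states in Sat(~halt & grant) with some successor in Z. Already a fixed point.
Sat(E[(~halt & grant) U A[recv U grant]]) = {q3, q5, q8}
q6 ∉ Sat(E[(~halt & grant) U A[recv U grant]]) = {q3, q5, q8}, so the formula does not hold at q6.

No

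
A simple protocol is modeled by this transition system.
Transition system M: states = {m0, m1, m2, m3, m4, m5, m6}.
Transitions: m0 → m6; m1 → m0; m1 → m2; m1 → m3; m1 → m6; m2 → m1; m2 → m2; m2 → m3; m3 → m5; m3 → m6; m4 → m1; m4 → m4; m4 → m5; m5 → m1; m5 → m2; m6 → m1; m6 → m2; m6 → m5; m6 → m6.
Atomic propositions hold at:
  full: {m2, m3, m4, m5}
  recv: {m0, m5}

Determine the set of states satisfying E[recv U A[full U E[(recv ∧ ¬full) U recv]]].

Sat(¬full) = {m0, m1, m6}
Sat(recv ∧ ¬full) = {m0}
E[(recv ∧ ¬full) U recv]: least fixpoint, start Z0 = Sat(recv) = {m0, m5}, add states in Sat(recv ∧ ¬full) with some successor in Z. Already a fixed point.
Sat(E[(recv ∧ ¬full) U recv]) = {m0, m5}
A[full U E[(recv ∧ ¬full) U recv]]: least fixpoint, start Z0 = Sat(E[(recv ∧ ¬full) U recv]) = {m0, m5}, add states in Sat(full) with every successor in Z. Already a fixed point.
Sat(A[full U E[(recv ∧ ¬full) U recv]]) = {m0, m5}
E[recv U A[full U E[(recv ∧ ¬full) U recv]]]: least fixpoint, start Z0 = Sat(A[full U E[(recv ∧ ¬full) U recv]]) = {m0, m5}, add states in Sat(recv) with some successor in Z. Already a fixed point.
Sat(E[recv U A[full U E[(recv ∧ ¬full) U recv]]]) = {m0, m5}

{m0, m5}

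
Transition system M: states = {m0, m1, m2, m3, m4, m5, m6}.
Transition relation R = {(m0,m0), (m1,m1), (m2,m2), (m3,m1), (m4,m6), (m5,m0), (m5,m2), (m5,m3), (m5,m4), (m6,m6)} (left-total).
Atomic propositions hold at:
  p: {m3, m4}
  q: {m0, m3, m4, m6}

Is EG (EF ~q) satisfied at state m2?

Yes

Sat(~q) = {m1, m2, m5}
EF ~q: least fixpoint, start Z0 = {m1, m2, m5}, add states with some successor in Z. Z1 = {m1, m2, m3, m5}; fixed.
Sat(EF ~q) = {m1, m2, m3, m5}
EG (EF ~q): greatest fixpoint, start Z0 = {m1, m2, m3, m5}, keep only states in Sat with some successor in Z. Already a fixed point.
Sat(EG (EF ~q)) = {m1, m2, m3, m5}
m2 ∈ Sat(EG (EF ~q)) = {m1, m2, m3, m5}, so the formula holds at m2.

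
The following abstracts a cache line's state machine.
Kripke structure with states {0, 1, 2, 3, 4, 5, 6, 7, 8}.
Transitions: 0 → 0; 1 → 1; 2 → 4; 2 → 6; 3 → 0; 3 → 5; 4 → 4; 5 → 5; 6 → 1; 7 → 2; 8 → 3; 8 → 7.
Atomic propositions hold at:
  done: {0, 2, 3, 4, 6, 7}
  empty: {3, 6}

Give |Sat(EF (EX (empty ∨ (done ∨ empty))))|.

6

Sat(done ∨ empty) = {0, 2, 3, 4, 6, 7}
Sat(empty ∨ (done ∨ empty)) = {0, 2, 3, 4, 6, 7}
Sat(EX (empty ∨ (done ∨ empty))) = {s : some successor in {0, 2, 3, 4, 6, 7}} = {0, 2, 3, 4, 7, 8}
EF (EX (empty ∨ (done ∨ empty))): least fixpoint, start Z0 = {0, 2, 3, 4, 7, 8}, add states with some successor in Z. Already a fixed point.
Sat(EF (EX (empty ∨ (done ∨ empty)))) = {0, 2, 3, 4, 7, 8}
|Sat(EF (EX (empty ∨ (done ∨ empty))))| = |{0, 2, 3, 4, 7, 8}| = 6.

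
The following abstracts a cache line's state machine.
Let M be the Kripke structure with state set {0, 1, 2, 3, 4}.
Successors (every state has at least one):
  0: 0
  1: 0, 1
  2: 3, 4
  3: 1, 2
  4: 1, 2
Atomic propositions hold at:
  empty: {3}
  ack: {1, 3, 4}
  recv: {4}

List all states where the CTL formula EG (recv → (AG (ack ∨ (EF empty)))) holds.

EF empty: least fixpoint, start Z0 = {3}, add states with some successor in Z. Z1 = {2, 3}; Z2 = {2, 3, 4}; fixed.
Sat(EF empty) = {2, 3, 4}
Sat(ack ∨ (EF empty)) = {1, 2, 3, 4}
AG (ack ∨ (EF empty)): greatest fixpoint, start Z0 = {1, 2, 3, 4}, keep only states in Sat with every successor in Z. Z1 = {2, 3, 4}; Z2 = {2}; Z3 = ∅; fixed.
Sat(AG (ack ∨ (EF empty))) = ∅
Sat(recv → (AG (ack ∨ (EF empty)))) = {0, 1, 2, 3}
EG (recv → (AG (ack ∨ (EF empty)))): greatest fixpoint, start Z0 = {0, 1, 2, 3}, keep only states in Sat with some successor in Z. Already a fixed point.
Sat(EG (recv → (AG (ack ∨ (EF empty))))) = {0, 1, 2, 3}

{0, 1, 2, 3}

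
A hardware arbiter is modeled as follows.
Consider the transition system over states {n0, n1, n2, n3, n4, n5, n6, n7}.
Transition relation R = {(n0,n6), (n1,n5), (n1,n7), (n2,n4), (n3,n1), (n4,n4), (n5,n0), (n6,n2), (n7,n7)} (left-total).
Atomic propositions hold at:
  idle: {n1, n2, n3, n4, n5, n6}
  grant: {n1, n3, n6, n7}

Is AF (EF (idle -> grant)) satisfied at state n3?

Yes

Sat(idle -> grant) = {n0, n1, n3, n6, n7}
EF (idle -> grant): least fixpoint, start Z0 = {n0, n1, n3, n6, n7}, add states with some successor in Z. Z1 = {n0, n1, n3, n5, n6, n7}; fixed.
Sat(EF (idle -> grant)) = {n0, n1, n3, n5, n6, n7}
AF (EF (idle -> grant)): least fixpoint, start Z0 = {n0, n1, n3, n5, n6, n7}, add states with every successor in Z. Already a fixed point.
Sat(AF (EF (idle -> grant))) = {n0, n1, n3, n5, n6, n7}
n3 ∈ Sat(AF (EF (idle -> grant))) = {n0, n1, n3, n5, n6, n7}, so the formula holds at n3.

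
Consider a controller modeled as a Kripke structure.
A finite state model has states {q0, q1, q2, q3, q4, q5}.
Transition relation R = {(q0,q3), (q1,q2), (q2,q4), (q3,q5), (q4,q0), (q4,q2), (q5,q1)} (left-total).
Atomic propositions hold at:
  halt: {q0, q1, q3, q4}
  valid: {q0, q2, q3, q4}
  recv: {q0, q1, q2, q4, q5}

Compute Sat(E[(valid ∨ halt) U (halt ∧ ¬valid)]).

{q1}

Sat(valid ∨ halt) = {q0, q1, q2, q3, q4}
Sat(¬valid) = {q1, q5}
Sat(halt ∧ ¬valid) = {q1}
E[(valid ∨ halt) U (halt ∧ ¬valid)]: least fixpoint, start Z0 = Sat((halt ∧ ¬valid)) = {q1}, add states in Sat(valid ∨ halt) with some successor in Z. Already a fixed point.
Sat(E[(valid ∨ halt) U (halt ∧ ¬valid)]) = {q1}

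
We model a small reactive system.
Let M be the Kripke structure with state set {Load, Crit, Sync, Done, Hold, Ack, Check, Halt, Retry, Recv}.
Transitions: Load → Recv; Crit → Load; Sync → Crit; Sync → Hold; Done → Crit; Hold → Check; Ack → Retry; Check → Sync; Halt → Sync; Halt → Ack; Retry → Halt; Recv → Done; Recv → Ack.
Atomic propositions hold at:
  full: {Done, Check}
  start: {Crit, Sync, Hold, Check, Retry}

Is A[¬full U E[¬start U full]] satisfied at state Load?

Yes

Sat(¬full) = {Load, Crit, Sync, Hold, Ack, Halt, Retry, Recv}
Sat(¬start) = {Load, Done, Ack, Halt, Recv}
E[¬start U full]: least fixpoint, start Z0 = Sat(full) = {Done, Check}, add states in Sat(¬start) with some successor in Z. Z1 = {Done, Check, Recv}; Z2 = {Load, Done, Check, Recv}; fixed.
Sat(E[¬start U full]) = {Load, Done, Check, Recv}
A[¬full U E[¬start U full]]: least fixpoint, start Z0 = Sat(E[¬start U full]) = {Load, Done, Check, Recv}, add states in Sat(¬full) with every successor in Z. Z1 = {Load, Crit, Done, Hold, Check, Recv}; Z2 = {Load, Crit, Sync, Done, Hold, Check, Recv}; fixed.
Sat(A[¬full U E[¬start U full]]) = {Load, Crit, Sync, Done, Hold, Check, Recv}
Load ∈ Sat(A[¬full U E[¬start U full]]) = {Load, Crit, Sync, Done, Hold, Check, Recv}, so the formula holds at Load.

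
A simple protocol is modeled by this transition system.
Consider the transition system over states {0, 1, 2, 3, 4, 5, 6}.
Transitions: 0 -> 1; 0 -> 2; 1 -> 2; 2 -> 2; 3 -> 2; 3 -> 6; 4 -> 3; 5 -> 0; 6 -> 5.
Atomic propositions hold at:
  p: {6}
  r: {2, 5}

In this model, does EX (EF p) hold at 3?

EF p: least fixpoint, start Z0 = {6}, add states with some successor in Z. Z1 = {3, 6}; Z2 = {3, 4, 6}; fixed.
Sat(EF p) = {3, 4, 6}
Sat(EX (EF p)) = {s : some successor in {3, 4, 6}} = {3, 4}
3 ∈ Sat(EX (EF p)) = {3, 4}, so the formula holds at 3.

Yes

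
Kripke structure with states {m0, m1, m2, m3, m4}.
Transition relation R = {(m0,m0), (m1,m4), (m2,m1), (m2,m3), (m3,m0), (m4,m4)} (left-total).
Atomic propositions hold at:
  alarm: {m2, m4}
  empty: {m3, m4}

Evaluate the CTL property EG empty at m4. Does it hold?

EG empty: greatest fixpoint, start Z0 = {m3, m4}, keep only states in Sat with some successor in Z. Z1 = {m4}; fixed.
Sat(EG empty) = {m4}
m4 ∈ Sat(EG empty) = {m4}, so the formula holds at m4.

Yes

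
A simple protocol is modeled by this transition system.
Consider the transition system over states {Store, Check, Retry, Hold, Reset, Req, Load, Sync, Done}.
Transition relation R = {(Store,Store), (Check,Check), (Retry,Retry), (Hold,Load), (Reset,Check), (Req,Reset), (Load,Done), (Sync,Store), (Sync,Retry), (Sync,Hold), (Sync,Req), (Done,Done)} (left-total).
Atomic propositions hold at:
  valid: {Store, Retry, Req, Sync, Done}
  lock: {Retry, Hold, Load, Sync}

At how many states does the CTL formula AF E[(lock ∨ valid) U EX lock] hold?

Sat(lock ∨ valid) = {Store, Retry, Hold, Req, Load, Sync, Done}
Sat(EX lock) = {s : some successor in {Retry, Hold, Load, Sync}} = {Retry, Hold, Sync}
E[(lock ∨ valid) U EX lock]: least fixpoint, start Z0 = Sat(EX lock) = {Retry, Hold, Sync}, add states in Sat(lock ∨ valid) with some successor in Z. Already a fixed point.
Sat(E[(lock ∨ valid) U EX lock]) = {Retry, Hold, Sync}
AF E[(lock ∨ valid) U EX lock]: least fixpoint, start Z0 = {Retry, Hold, Sync}, add states with every successor in Z. Already a fixed point.
Sat(AF E[(lock ∨ valid) U EX lock]) = {Retry, Hold, Sync}
|Sat(AF E[(lock ∨ valid) U EX lock])| = |{Retry, Hold, Sync}| = 3.

3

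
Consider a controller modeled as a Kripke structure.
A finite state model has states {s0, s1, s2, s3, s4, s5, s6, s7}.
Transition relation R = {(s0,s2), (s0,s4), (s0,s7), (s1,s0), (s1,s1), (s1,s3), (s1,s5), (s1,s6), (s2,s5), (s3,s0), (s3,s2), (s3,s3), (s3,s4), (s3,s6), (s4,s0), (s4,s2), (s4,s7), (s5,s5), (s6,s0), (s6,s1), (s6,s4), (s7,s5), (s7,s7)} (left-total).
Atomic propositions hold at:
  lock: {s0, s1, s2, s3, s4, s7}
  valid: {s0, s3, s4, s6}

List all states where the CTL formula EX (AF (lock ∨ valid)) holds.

{s0, s1, s3, s4, s6, s7}

Sat(lock ∨ valid) = {s0, s1, s2, s3, s4, s6, s7}
AF (lock ∨ valid): least fixpoint, start Z0 = {s0, s1, s2, s3, s4, s6, s7}, add states with every successor in Z. Already a fixed point.
Sat(AF (lock ∨ valid)) = {s0, s1, s2, s3, s4, s6, s7}
Sat(EX (AF (lock ∨ valid))) = {s : some successor in {s0, s1, s2, s3, s4, s6, s7}} = {s0, s1, s3, s4, s6, s7}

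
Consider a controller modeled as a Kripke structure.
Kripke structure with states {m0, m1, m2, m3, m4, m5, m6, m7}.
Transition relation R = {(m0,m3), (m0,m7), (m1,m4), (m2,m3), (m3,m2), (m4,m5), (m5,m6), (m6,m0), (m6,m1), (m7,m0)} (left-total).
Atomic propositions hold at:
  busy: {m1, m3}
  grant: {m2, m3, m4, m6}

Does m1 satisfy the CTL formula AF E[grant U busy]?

E[grant U busy]: least fixpoint, start Z0 = Sat(busy) = {m1, m3}, add states in Sat(grant) with some successor in Z. Z1 = {m1, m2, m3, m6}; fixed.
Sat(E[grant U busy]) = {m1, m2, m3, m6}
AF E[grant U busy]: least fixpoint, start Z0 = {m1, m2, m3, m6}, add states with every successor in Z. Z1 = {m1, m2, m3, m5, m6}; Z2 = {m1, m2, m3, m4, m5, m6}; fixed.
Sat(AF E[grant U busy]) = {m1, m2, m3, m4, m5, m6}
m1 ∈ Sat(AF E[grant U busy]) = {m1, m2, m3, m4, m5, m6}, so the formula holds at m1.

Yes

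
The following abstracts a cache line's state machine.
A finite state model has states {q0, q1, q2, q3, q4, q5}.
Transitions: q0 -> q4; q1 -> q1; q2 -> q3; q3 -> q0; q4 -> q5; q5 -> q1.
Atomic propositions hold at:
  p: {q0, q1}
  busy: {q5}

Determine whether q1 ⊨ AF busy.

AF busy: least fixpoint, start Z0 = {q5}, add states with every successor in Z. Z1 = {q4, q5}; Z2 = {q0, q4, q5}; Z3 = {q0, q3, q4, q5}; Z4 = {q0, q2, q3, q4, q5}; fixed.
Sat(AF busy) = {q0, q2, q3, q4, q5}
q1 ∉ Sat(AF busy) = {q0, q2, q3, q4, q5}, so the formula does not hold at q1.

No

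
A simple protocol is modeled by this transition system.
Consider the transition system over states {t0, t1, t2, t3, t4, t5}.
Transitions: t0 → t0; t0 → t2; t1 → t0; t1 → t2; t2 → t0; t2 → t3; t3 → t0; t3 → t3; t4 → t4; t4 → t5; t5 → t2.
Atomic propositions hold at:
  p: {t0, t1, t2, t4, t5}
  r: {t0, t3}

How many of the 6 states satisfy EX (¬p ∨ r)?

4

Sat(¬p) = {t3}
Sat(¬p ∨ r) = {t0, t3}
Sat(EX (¬p ∨ r)) = {s : some successor in {t0, t3}} = {t0, t1, t2, t3}
|Sat(EX (¬p ∨ r))| = |{t0, t1, t2, t3}| = 4.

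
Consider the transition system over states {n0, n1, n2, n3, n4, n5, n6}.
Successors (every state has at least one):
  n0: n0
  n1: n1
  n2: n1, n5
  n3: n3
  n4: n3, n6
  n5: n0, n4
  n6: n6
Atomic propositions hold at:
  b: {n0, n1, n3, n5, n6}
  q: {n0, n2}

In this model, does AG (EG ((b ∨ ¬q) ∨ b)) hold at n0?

Sat(¬q) = {n1, n3, n4, n5, n6}
Sat(b ∨ ¬q) = {n0, n1, n3, n4, n5, n6}
Sat((b ∨ ¬q) ∨ b) = {n0, n1, n3, n4, n5, n6}
EG ((b ∨ ¬q) ∨ b): greatest fixpoint, start Z0 = {n0, n1, n3, n4, n5, n6}, keep only states in Sat with some successor in Z. Already a fixed point.
Sat(EG ((b ∨ ¬q) ∨ b)) = {n0, n1, n3, n4, n5, n6}
AG (EG ((b ∨ ¬q) ∨ b)): greatest fixpoint, start Z0 = {n0, n1, n3, n4, n5, n6}, keep only states in Sat with every successor in Z. Already a fixed point.
Sat(AG (EG ((b ∨ ¬q) ∨ b))) = {n0, n1, n3, n4, n5, n6}
n0 ∈ Sat(AG (EG ((b ∨ ¬q) ∨ b))) = {n0, n1, n3, n4, n5, n6}, so the formula holds at n0.

Yes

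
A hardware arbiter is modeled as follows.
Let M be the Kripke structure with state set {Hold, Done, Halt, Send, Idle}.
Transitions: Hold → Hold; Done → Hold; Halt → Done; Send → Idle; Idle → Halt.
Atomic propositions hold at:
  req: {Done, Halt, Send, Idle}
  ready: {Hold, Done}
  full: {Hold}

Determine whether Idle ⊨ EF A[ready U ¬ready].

Yes

Sat(¬ready) = {Halt, Send, Idle}
A[ready U ¬ready]: least fixpoint, start Z0 = Sat(¬ready) = {Halt, Send, Idle}, add states in Sat(ready) with every successor in Z. Already a fixed point.
Sat(A[ready U ¬ready]) = {Halt, Send, Idle}
EF A[ready U ¬ready]: least fixpoint, start Z0 = {Halt, Send, Idle}, add states with some successor in Z. Already a fixed point.
Sat(EF A[ready U ¬ready]) = {Halt, Send, Idle}
Idle ∈ Sat(EF A[ready U ¬ready]) = {Halt, Send, Idle}, so the formula holds at Idle.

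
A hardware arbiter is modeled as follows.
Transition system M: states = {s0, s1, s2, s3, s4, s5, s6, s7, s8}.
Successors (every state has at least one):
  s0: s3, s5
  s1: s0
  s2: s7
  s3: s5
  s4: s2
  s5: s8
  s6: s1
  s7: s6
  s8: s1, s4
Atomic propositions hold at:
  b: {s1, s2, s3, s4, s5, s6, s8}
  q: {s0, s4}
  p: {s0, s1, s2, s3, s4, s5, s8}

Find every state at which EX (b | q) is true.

Sat(b | q) = {s0, s1, s2, s3, s4, s5, s6, s8}
Sat(EX (b | q)) = {s : some successor in {s0, s1, s2, s3, s4, s5, s6, s8}} = {s0, s1, s3, s4, s5, s6, s7, s8}

{s0, s1, s3, s4, s5, s6, s7, s8}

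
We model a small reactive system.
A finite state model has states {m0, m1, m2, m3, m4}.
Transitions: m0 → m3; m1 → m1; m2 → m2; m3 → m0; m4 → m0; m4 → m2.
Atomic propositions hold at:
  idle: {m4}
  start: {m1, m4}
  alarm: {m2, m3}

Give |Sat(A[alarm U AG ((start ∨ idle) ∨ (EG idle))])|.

1

Sat(start ∨ idle) = {m1, m4}
EG idle: greatest fixpoint, start Z0 = {m4}, keep only states in Sat with some successor in Z. Z1 = ∅; fixed.
Sat(EG idle) = ∅
Sat((start ∨ idle) ∨ (EG idle)) = {m1, m4}
AG ((start ∨ idle) ∨ (EG idle)): greatest fixpoint, start Z0 = {m1, m4}, keep only states in Sat with every successor in Z. Z1 = {m1}; fixed.
Sat(AG ((start ∨ idle) ∨ (EG idle))) = {m1}
A[alarm U AG ((start ∨ idle) ∨ (EG idle))]: least fixpoint, start Z0 = Sat(AG ((start ∨ idle) ∨ (EG idle))) = {m1}, add states in Sat(alarm) with every successor in Z. Already a fixed point.
Sat(A[alarm U AG ((start ∨ idle) ∨ (EG idle))]) = {m1}
|Sat(A[alarm U AG ((start ∨ idle) ∨ (EG idle))])| = |{m1}| = 1.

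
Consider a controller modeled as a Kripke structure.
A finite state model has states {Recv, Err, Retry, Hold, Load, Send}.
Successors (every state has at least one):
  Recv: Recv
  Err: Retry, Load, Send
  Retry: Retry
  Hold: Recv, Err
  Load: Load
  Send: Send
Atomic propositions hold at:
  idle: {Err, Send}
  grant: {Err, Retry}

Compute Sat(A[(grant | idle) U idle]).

Sat(grant | idle) = {Err, Retry, Send}
A[(grant | idle) U idle]: least fixpoint, start Z0 = Sat(idle) = {Err, Send}, add states in Sat(grant | idle) with every successor in Z. Already a fixed point.
Sat(A[(grant | idle) U idle]) = {Err, Send}

{Err, Send}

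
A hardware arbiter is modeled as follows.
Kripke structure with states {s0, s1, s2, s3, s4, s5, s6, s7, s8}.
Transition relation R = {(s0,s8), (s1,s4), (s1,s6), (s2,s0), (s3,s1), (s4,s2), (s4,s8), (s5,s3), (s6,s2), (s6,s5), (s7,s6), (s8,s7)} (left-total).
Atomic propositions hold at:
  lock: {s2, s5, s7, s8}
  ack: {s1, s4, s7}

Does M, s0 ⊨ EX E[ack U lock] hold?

Yes

E[ack U lock]: least fixpoint, start Z0 = Sat(lock) = {s2, s5, s7, s8}, add states in Sat(ack) with some successor in Z. Z1 = {s2, s4, s5, s7, s8}; Z2 = {s1, s2, s4, s5, s7, s8}; fixed.
Sat(E[ack U lock]) = {s1, s2, s4, s5, s7, s8}
Sat(EX E[ack U lock]) = {s : some successor in {s1, s2, s4, s5, s7, s8}} = {s0, s1, s3, s4, s6, s8}
s0 ∈ Sat(EX E[ack U lock]) = {s0, s1, s3, s4, s6, s8}, so the formula holds at s0.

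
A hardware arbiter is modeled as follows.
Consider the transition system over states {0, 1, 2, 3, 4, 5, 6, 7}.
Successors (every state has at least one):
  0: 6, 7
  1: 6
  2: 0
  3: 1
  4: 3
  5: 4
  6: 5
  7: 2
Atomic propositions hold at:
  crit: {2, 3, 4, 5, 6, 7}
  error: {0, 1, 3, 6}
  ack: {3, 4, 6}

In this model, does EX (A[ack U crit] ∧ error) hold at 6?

No

A[ack U crit]: least fixpoint, start Z0 = Sat(crit) = {2, 3, 4, 5, 6, 7}, add states in Sat(ack) with every successor in Z. Already a fixed point.
Sat(A[ack U crit]) = {2, 3, 4, 5, 6, 7}
Sat(A[ack U crit] ∧ error) = {3, 6}
Sat(EX (A[ack U crit] ∧ error)) = {s : some successor in {3, 6}} = {0, 1, 4}
6 ∉ Sat(EX (A[ack U crit] ∧ error)) = {0, 1, 4}, so the formula does not hold at 6.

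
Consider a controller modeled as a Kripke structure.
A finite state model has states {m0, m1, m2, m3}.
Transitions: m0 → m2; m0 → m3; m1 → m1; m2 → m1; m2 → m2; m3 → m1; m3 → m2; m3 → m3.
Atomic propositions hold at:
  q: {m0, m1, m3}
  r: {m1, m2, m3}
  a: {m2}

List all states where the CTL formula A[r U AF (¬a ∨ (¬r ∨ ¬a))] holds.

Sat(¬a) = {m0, m1, m3}
Sat(¬r) = {m0}
Sat(¬r ∨ ¬a) = {m0, m1, m3}
Sat(¬a ∨ (¬r ∨ ¬a)) = {m0, m1, m3}
AF (¬a ∨ (¬r ∨ ¬a)): least fixpoint, start Z0 = {m0, m1, m3}, add states with every successor in Z. Already a fixed point.
Sat(AF (¬a ∨ (¬r ∨ ¬a))) = {m0, m1, m3}
A[r U AF (¬a ∨ (¬r ∨ ¬a))]: least fixpoint, start Z0 = Sat(AF (¬a ∨ (¬r ∨ ¬a))) = {m0, m1, m3}, add states in Sat(r) with every successor in Z. Already a fixed point.
Sat(A[r U AF (¬a ∨ (¬r ∨ ¬a))]) = {m0, m1, m3}

{m0, m1, m3}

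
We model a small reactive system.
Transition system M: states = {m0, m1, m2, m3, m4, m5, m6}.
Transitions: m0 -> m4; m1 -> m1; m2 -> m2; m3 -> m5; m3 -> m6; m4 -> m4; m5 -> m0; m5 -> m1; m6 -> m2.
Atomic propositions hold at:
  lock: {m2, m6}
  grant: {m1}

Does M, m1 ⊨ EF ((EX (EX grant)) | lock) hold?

Yes

Sat(EX grant) = {s : some successor in {m1}} = {m1, m5}
Sat(EX (EX grant)) = {s : some successor in {m1, m5}} = {m1, m3, m5}
Sat((EX (EX grant)) | lock) = {m1, m2, m3, m5, m6}
EF ((EX (EX grant)) | lock): least fixpoint, start Z0 = {m1, m2, m3, m5, m6}, add states with some successor in Z. Already a fixed point.
Sat(EF ((EX (EX grant)) | lock)) = {m1, m2, m3, m5, m6}
m1 ∈ Sat(EF ((EX (EX grant)) | lock)) = {m1, m2, m3, m5, m6}, so the formula holds at m1.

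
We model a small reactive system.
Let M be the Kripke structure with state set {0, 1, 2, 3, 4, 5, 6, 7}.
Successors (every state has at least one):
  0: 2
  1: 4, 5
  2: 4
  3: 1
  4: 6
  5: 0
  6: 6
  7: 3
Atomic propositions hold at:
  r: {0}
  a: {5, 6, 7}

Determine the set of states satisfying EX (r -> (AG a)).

AG a: greatest fixpoint, start Z0 = {5, 6, 7}, keep only states in Sat with every successor in Z. Z1 = {6}; fixed.
Sat(AG a) = {6}
Sat(r -> (AG a)) = {1, 2, 3, 4, 5, 6, 7}
Sat(EX (r -> (AG a))) = {s : some successor in {1, 2, 3, 4, 5, 6, 7}} = {0, 1, 2, 3, 4, 6, 7}

{0, 1, 2, 3, 4, 6, 7}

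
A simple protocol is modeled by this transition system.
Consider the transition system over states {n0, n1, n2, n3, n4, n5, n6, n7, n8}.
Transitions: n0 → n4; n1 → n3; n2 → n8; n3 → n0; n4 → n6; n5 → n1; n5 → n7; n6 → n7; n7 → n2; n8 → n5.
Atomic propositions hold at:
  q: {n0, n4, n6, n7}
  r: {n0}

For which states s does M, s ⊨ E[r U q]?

{n0, n4, n6, n7}

E[r U q]: least fixpoint, start Z0 = Sat(q) = {n0, n4, n6, n7}, add states in Sat(r) with some successor in Z. Already a fixed point.
Sat(E[r U q]) = {n0, n4, n6, n7}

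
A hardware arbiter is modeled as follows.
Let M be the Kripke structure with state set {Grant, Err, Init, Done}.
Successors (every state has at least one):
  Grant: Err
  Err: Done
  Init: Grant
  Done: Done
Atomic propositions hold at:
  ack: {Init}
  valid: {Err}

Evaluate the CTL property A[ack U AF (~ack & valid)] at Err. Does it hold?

Yes

Sat(~ack) = {Grant, Err, Done}
Sat(~ack & valid) = {Err}
AF (~ack & valid): least fixpoint, start Z0 = {Err}, add states with every successor in Z. Z1 = {Grant, Err}; Z2 = {Grant, Err, Init}; fixed.
Sat(AF (~ack & valid)) = {Grant, Err, Init}
A[ack U AF (~ack & valid)]: least fixpoint, start Z0 = Sat(AF (~ack & valid)) = {Grant, Err, Init}, add states in Sat(ack) with every successor in Z. Already a fixed point.
Sat(A[ack U AF (~ack & valid)]) = {Grant, Err, Init}
Err ∈ Sat(A[ack U AF (~ack & valid)]) = {Grant, Err, Init}, so the formula holds at Err.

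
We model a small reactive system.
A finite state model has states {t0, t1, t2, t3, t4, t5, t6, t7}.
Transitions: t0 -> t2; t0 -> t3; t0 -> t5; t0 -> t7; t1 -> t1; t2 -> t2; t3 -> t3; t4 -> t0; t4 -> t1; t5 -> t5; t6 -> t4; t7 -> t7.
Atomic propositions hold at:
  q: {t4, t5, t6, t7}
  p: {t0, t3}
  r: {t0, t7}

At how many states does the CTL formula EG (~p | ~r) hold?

7

Sat(~p) = {t1, t2, t4, t5, t6, t7}
Sat(~r) = {t1, t2, t3, t4, t5, t6}
Sat(~p | ~r) = {t1, t2, t3, t4, t5, t6, t7}
EG (~p | ~r): greatest fixpoint, start Z0 = {t1, t2, t3, t4, t5, t6, t7}, keep only states in Sat with some successor in Z. Already a fixed point.
Sat(EG (~p | ~r)) = {t1, t2, t3, t4, t5, t6, t7}
|Sat(EG (~p | ~r))| = |{t1, t2, t3, t4, t5, t6, t7}| = 7.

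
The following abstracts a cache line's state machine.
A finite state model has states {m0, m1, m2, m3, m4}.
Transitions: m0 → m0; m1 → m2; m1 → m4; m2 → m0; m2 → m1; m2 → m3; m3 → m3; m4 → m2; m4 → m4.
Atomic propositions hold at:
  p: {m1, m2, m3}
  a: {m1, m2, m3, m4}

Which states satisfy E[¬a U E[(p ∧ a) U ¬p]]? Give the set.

{m0, m1, m2, m4}

Sat(¬a) = {m0}
Sat(p ∧ a) = {m1, m2, m3}
Sat(¬p) = {m0, m4}
E[(p ∧ a) U ¬p]: least fixpoint, start Z0 = Sat(¬p) = {m0, m4}, add states in Sat(p ∧ a) with some successor in Z. Z1 = {m0, m1, m2, m4}; fixed.
Sat(E[(p ∧ a) U ¬p]) = {m0, m1, m2, m4}
E[¬a U E[(p ∧ a) U ¬p]]: least fixpoint, start Z0 = Sat(E[(p ∧ a) U ¬p]) = {m0, m1, m2, m4}, add states in Sat(¬a) with some successor in Z. Already a fixed point.
Sat(E[¬a U E[(p ∧ a) U ¬p]]) = {m0, m1, m2, m4}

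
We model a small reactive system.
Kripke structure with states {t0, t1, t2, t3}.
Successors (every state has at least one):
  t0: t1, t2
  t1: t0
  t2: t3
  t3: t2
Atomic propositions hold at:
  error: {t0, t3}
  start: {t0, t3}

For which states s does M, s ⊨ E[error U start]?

E[error U start]: least fixpoint, start Z0 = Sat(start) = {t0, t3}, add states in Sat(error) with some successor in Z. Already a fixed point.
Sat(E[error U start]) = {t0, t3}

{t0, t3}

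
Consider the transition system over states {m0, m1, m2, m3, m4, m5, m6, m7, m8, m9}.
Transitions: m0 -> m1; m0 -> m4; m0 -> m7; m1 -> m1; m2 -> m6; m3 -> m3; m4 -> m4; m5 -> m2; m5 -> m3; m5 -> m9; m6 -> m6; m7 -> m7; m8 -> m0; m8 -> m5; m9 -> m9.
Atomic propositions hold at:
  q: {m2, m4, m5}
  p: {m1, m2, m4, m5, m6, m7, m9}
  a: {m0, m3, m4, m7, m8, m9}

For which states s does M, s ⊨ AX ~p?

{m3}

Sat(~p) = {m0, m3, m8}
Sat(AX ~p) = {s : every successor in {m0, m3, m8}} = {m3}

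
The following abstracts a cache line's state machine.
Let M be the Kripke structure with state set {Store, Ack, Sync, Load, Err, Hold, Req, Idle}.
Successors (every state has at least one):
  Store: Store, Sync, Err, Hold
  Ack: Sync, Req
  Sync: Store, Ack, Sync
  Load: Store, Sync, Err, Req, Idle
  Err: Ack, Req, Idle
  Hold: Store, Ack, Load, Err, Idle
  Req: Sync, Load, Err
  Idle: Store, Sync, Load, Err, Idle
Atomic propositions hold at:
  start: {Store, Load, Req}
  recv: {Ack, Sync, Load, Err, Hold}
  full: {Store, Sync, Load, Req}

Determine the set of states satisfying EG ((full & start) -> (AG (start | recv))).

{Ack, Sync, Err, Hold, Idle}

Sat(full & start) = {Store, Load, Req}
Sat(start | recv) = {Store, Ack, Sync, Load, Err, Hold, Req}
AG (start | recv): greatest fixpoint, start Z0 = {Store, Ack, Sync, Load, Err, Hold, Req}, keep only states in Sat with every successor in Z. Z1 = {Store, Ack, Sync, Req}; Z2 = {Ack, Sync}; Z3 = ∅; fixed.
Sat(AG (start | recv)) = ∅
Sat((full & start) -> (AG (start | recv))) = {Ack, Sync, Err, Hold, Idle}
EG ((full & start) -> (AG (start | recv))): greatest fixpoint, start Z0 = {Ack, Sync, Err, Hold, Idle}, keep only states in Sat with some successor in Z. Already a fixed point.
Sat(EG ((full & start) -> (AG (start | recv)))) = {Ack, Sync, Err, Hold, Idle}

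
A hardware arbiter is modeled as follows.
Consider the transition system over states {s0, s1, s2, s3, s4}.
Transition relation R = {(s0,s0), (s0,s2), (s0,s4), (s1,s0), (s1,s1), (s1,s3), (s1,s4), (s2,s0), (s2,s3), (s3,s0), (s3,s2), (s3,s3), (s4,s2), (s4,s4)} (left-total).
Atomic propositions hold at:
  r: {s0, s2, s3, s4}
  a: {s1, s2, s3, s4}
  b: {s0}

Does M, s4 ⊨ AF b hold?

AF b: least fixpoint, start Z0 = {s0}, add states with every successor in Z. Already a fixed point.
Sat(AF b) = {s0}
s4 ∉ Sat(AF b) = {s0}, so the formula does not hold at s4.

No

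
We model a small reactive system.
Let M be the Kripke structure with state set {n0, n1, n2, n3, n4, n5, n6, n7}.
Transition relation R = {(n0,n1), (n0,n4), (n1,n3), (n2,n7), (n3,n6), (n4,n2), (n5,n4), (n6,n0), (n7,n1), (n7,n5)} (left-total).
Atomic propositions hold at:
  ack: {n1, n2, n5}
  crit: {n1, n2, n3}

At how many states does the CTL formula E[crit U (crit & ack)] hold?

Sat(crit & ack) = {n1, n2}
E[crit U (crit & ack)]: least fixpoint, start Z0 = Sat((crit & ack)) = {n1, n2}, add states in Sat(crit) with some successor in Z. Already a fixed point.
Sat(E[crit U (crit & ack)]) = {n1, n2}
|Sat(E[crit U (crit & ack)])| = |{n1, n2}| = 2.

2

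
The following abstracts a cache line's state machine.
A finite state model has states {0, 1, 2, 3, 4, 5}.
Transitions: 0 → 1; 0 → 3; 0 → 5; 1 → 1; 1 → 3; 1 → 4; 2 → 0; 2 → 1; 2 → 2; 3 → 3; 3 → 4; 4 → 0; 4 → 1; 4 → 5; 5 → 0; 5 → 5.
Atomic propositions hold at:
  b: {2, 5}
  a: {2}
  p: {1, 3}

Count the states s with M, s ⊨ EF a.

1

EF a: least fixpoint, start Z0 = {2}, add states with some successor in Z. Already a fixed point.
Sat(EF a) = {2}
|Sat(EF a)| = |{2}| = 1.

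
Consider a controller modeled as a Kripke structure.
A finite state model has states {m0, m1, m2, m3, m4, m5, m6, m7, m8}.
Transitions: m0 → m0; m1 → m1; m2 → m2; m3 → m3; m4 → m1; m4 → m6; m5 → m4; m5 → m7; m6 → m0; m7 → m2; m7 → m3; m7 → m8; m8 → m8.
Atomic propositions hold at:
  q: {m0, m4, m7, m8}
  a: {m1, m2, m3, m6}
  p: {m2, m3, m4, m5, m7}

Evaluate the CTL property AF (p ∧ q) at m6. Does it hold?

No

Sat(p ∧ q) = {m4, m7}
AF (p ∧ q): least fixpoint, start Z0 = {m4, m7}, add states with every successor in Z. Z1 = {m4, m5, m7}; fixed.
Sat(AF (p ∧ q)) = {m4, m5, m7}
m6 ∉ Sat(AF (p ∧ q)) = {m4, m5, m7}, so the formula does not hold at m6.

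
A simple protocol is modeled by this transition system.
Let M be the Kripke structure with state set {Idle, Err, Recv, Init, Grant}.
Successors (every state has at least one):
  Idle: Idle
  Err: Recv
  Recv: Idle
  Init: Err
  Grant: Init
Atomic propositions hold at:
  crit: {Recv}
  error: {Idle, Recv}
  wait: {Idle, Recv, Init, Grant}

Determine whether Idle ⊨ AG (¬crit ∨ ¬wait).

Yes

Sat(¬crit) = {Idle, Err, Init, Grant}
Sat(¬wait) = {Err}
Sat(¬crit ∨ ¬wait) = {Idle, Err, Init, Grant}
AG (¬crit ∨ ¬wait): greatest fixpoint, start Z0 = {Idle, Err, Init, Grant}, keep only states in Sat with every successor in Z. Z1 = {Idle, Init, Grant}; Z2 = {Idle, Grant}; Z3 = {Idle}; fixed.
Sat(AG (¬crit ∨ ¬wait)) = {Idle}
Idle ∈ Sat(AG (¬crit ∨ ¬wait)) = {Idle}, so the formula holds at Idle.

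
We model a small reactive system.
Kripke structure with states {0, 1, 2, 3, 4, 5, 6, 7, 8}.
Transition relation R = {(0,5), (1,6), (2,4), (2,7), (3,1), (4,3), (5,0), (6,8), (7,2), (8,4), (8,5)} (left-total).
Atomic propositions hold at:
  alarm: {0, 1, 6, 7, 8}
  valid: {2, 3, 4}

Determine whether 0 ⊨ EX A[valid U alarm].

A[valid U alarm]: least fixpoint, start Z0 = Sat(alarm) = {0, 1, 6, 7, 8}, add states in Sat(valid) with every successor in Z. Z1 = {0, 1, 3, 6, 7, 8}; Z2 = {0, 1, 3, 4, 6, 7, 8}; Z3 = {0, 1, 2, 3, 4, 6, 7, 8}; fixed.
Sat(A[valid U alarm]) = {0, 1, 2, 3, 4, 6, 7, 8}
Sat(EX A[valid U alarm]) = {s : some successor in {0, 1, 2, 3, 4, 6, 7, 8}} = {1, 2, 3, 4, 5, 6, 7, 8}
0 ∉ Sat(EX A[valid U alarm]) = {1, 2, 3, 4, 5, 6, 7, 8}, so the formula does not hold at 0.

No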